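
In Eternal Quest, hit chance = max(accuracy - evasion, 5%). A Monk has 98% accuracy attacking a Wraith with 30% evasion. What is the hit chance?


accuracy - evasion = 98 - 30 = 68
Apply floor: max(68, 5) = 68
Hit chance = 68%

68%


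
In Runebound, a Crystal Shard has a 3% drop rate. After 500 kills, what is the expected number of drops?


Expected drops = kills * (drop_rate / 100)
= 500 * (3 / 100)
= 500 * 0.03
= 15.0

15.0 drops


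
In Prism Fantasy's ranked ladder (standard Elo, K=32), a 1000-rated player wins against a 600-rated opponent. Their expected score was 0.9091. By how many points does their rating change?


Elo update: delta = K * (S - Ea), where S = 1 (wins)
S - Ea = 1 - 0.9091 = 0.0909
Rating change = 32 * 0.0909
= 2.91

2.91 rating points


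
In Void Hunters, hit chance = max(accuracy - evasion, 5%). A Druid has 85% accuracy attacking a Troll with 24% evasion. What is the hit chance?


accuracy - evasion = 85 - 24 = 61
Apply floor: max(61, 5) = 61
Hit chance = 61%

61%


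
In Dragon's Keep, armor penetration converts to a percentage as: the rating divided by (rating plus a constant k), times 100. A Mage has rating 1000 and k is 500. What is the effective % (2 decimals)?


effective% = rating / (rating + k) * 100
= 1000 / (1000 + 500) * 100
= 1000 / 1500 * 100
= 0.666667 * 100
= 66.67%

66.67%


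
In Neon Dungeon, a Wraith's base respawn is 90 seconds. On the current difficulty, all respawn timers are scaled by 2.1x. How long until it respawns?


Respawn time = base * multiplier
= 90 * 2.1
= 189.0 seconds

189.0 seconds


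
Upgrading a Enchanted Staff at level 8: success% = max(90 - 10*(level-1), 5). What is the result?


raw_rate = 90 - 10 * (8 - 1)
= 90 - 10 * 7
= 90 - 70
= 20
Apply floor: max(20, 5) = 20%

20%


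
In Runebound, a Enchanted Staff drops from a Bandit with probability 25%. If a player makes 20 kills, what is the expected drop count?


Expected drops = kills * (drop_rate / 100)
= 20 * (25 / 100)
= 20 * 0.25
= 5.0

5.0 drops


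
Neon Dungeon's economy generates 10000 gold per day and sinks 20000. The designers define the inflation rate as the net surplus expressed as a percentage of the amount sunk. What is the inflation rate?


Net gold = 10000 - 20000 = -10000
Inflation rate = net / sunk * 100 = -10000 / 20000 * 100
= -0.5 * 100
= -50.00%

-50.00%


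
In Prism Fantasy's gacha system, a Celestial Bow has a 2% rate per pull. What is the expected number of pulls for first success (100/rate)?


Expected pulls for a geometric distribution = 1/p = 100 / rate%
= 100 / 2
= 50.0

50.0 pulls


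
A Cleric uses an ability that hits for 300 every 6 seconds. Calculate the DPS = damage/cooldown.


DPS = damage / cooldown
= 300 / 6
= 50.00

50.00 DPS


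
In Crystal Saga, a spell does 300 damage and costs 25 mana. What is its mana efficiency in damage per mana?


Efficiency = damage / mana
= 300 / 25
= 12.00

12.00 dmg/mana


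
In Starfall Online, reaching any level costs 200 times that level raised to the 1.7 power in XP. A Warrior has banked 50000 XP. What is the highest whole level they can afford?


XP = 200 * level^1.7, so level = (XP / 200)^(1/1.7)
= (50000 / 200)^(1/1.7)
= 250.0^0.5882
= 25.7367
Floor: level = 25

level 25


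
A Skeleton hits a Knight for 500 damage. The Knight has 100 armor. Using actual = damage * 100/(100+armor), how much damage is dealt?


actual = 500 * 100 / (100 + 100)
= 500 * 100 / 200
= 50000 / 200
= 250.00

250.00 damage


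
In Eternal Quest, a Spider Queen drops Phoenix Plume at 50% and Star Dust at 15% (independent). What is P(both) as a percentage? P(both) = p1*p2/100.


For independent events, P(both) = P(A) * P(B)
= 50% * 15%
= 750 / 100 %
= 7.5%

7.5%


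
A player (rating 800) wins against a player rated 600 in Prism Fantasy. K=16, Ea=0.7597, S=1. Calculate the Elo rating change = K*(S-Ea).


Elo update: delta = K * (S - Ea), where S = 1 (wins)
S - Ea = 1 - 0.7597 = 0.2403
Rating change = 16 * 0.2403
= 3.84

3.84 rating points


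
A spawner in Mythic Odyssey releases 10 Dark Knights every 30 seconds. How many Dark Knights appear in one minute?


Spawns per minute = count * (60 / interval)
= 10 * (60 / 30)
= 10 * 2.0
= 20.0

20.0 per minute


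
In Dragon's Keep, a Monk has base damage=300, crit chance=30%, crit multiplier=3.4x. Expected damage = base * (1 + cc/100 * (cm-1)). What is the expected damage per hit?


E[dmg] = base * (1 + crit_chance * (crit_mult - 1))
cc as decimal = 30/100 = 0.3
cm - 1 = 3.4 - 1 = 2.4
Bonus factor = 0.3 * 2.4 = 0.72
Total multiplier = 1 + 0.72 = 1.72
Expected damage = 300 * 1.72 = 516.00

516.00 damage


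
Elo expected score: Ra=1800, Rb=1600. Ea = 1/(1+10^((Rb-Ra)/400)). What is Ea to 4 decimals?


Elo expected score: Ea = 1/(1 + 10^((Rb-Ra)/400))
Rb - Ra = 1600 - 1800 = -200
(Rb-Ra)/400 = -200/400 = -0.5
10^-0.5 = 0.316228
Ea = 1/(1 + 0.316228) = 1/1.316228 = 0.7597

0.7597


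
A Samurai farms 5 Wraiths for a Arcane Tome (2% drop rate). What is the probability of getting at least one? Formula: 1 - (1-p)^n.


P(at least one) = 1 - P(none) = 1 - (1-p)^n
p = 2/100 = 0.02
1 - p = 0.98
(1 - p)^5 = 0.98^5 = 0.903921
P(at least one) = 1 - 0.903921 = 0.0961

0.0961


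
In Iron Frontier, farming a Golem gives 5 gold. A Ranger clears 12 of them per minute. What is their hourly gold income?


Gold per minute = 5 * 12 = 60
Gold per hour = 60 * 60 = 3600

3600 gold/hour


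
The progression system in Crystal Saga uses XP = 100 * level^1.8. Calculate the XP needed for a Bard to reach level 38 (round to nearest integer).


XP = 100 * level^1.8
Substitute level = 38:
XP = 100 * 38^1.8
= 100 * 697.6064
= 69761

69761 XP


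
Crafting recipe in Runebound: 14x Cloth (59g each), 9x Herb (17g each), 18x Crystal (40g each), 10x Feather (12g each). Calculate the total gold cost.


Cost breakdown:
  Cloth: 14 * 59 = 826
  Herb: 9 * 17 = 153
  Crystal: 18 * 40 = 720
  Feather: 10 * 12 = 120
Total = 826 + 153 + 720 + 120 = 1819

1819 gold


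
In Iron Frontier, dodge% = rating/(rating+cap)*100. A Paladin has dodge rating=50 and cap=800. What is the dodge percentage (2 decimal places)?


dodge% = 50 / (50 + 800) * 100
= 50 / 850 * 100
= 0.058824 * 100
= 5.88%

5.88%


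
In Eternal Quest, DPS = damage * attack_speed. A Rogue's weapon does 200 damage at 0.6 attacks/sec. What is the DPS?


DPS = damage * attack_speed
= 200 * 0.6
= 120.0

120.0 DPS


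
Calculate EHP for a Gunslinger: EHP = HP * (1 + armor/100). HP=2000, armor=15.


EHP = 2000 * (1 + 15/100)
= 2000 * (1 + 0.15)
= 2000 * 1.15
= 2300.0

2300.0 EHP


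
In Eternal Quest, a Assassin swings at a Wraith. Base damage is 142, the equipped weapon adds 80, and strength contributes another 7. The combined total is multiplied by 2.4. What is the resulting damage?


Sum base + weapon + str = 142 + 80 + 7 = 229
Multiply by 2.4:
229 * 2.4 = 549.6

549.6 damage


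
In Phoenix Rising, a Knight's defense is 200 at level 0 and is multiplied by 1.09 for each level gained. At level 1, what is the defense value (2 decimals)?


value = base * growth^level
= 200 * 1.09^1
= 200 * 1.09
= 218.00

218.00 defense


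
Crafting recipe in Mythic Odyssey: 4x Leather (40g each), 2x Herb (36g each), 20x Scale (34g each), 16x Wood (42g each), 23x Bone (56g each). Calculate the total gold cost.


Cost breakdown:
  Leather: 4 * 40 = 160
  Herb: 2 * 36 = 72
  Scale: 20 * 34 = 680
  Wood: 16 * 42 = 672
  Bone: 23 * 56 = 1288
Total = 160 + 72 + 680 + 672 + 1288 = 2872

2872 gold


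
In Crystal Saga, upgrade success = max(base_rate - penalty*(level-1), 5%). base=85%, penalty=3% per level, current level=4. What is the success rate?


raw_rate = 85 - 3 * (4 - 1)
= 85 - 3 * 3
= 85 - 9
= 76
Apply floor: max(76, 5) = 76%

76%


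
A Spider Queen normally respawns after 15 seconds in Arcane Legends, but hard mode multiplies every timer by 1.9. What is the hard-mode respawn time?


Respawn time = base * multiplier
= 15 * 1.9
= 28.5 seconds

28.5 seconds


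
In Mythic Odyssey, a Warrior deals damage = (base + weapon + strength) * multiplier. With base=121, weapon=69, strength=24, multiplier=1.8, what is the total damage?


Sum base + weapon + str = 121 + 69 + 24 = 214
Multiply by 1.8:
214 * 1.8 = 385.2

385.2 damage


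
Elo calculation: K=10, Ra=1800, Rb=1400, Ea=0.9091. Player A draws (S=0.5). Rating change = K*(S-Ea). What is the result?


Elo update: delta = K * (S - Ea), where S = 0.5 (draws)
S - Ea = 0.5 - 0.9091 = -0.4091
Rating change = 10 * -0.4091
= -4.09

-4.09 rating points


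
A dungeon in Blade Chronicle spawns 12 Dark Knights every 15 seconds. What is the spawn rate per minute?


Spawns per minute = count * (60 / interval)
= 12 * (60 / 15)
= 12 * 4.0
= 48.0

48.0 per minute


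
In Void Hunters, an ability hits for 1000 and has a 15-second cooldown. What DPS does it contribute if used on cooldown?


DPS = damage / cooldown
= 1000 / 15
= 66.67

66.67 DPS


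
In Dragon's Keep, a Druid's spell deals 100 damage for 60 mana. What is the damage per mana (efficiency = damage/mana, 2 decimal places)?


Efficiency = damage / mana
= 100 / 60
= 1.67

1.67 dmg/mana


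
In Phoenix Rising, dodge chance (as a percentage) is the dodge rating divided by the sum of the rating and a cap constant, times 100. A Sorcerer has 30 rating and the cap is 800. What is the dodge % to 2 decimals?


dodge% = 30 / (30 + 800) * 100
= 30 / 830 * 100
= 0.036145 * 100
= 3.61%

3.61%


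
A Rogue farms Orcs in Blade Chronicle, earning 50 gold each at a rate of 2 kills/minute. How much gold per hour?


Gold per minute = 50 * 2 = 100
Gold per hour = 100 * 60 = 6000

6000 gold/hour


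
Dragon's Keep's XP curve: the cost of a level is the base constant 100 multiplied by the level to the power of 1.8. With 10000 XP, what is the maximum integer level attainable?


XP = 100 * level^1.8, so level = (XP / 100)^(1/1.8)
= (10000 / 100)^(1/1.8)
= 100.0^0.5556
= 12.9155
Floor: level = 12

level 12


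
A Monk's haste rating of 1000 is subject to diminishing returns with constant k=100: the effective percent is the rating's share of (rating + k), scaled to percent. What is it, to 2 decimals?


effective% = rating / (rating + k) * 100
= 1000 / (1000 + 100) * 100
= 1000 / 1100 * 100
= 0.909091 * 100
= 90.91%

90.91%


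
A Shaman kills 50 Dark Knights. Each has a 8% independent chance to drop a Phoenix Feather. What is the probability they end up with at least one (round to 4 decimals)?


P(at least one) = 1 - P(none) = 1 - (1-p)^n
p = 8/100 = 0.08
1 - p = 0.92
(1 - p)^50 = 0.92^50 = 0.015466
P(at least one) = 1 - 0.015466 = 0.9845

0.9845


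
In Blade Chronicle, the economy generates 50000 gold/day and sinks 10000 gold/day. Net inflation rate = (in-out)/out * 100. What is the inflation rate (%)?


Net gold = 50000 - 10000 = 40000
Inflation rate = net / sunk * 100 = 40000 / 10000 * 100
= 4.0 * 100
= 400.00%

400.00%


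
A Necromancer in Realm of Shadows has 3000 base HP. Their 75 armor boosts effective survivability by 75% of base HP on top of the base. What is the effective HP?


EHP = 3000 * (1 + 75/100)
= 3000 * (1 + 0.75)
= 3000 * 1.75
= 5250.0

5250.0 EHP


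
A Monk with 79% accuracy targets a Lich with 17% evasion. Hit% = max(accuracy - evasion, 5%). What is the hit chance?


accuracy - evasion = 79 - 17 = 62
Apply floor: max(62, 5) = 62
Hit chance = 62%

62%


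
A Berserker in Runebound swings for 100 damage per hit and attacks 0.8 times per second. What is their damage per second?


DPS = damage * attack_speed
= 100 * 0.8
= 80.0

80.0 DPS


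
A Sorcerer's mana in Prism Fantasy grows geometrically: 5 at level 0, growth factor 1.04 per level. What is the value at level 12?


value = base * growth^level
= 5 * 1.04^12
= 5 * 1.601032
= 8.01

8.01 mana


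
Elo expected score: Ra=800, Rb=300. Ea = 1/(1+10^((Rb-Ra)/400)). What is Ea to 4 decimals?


Elo expected score: Ea = 1/(1 + 10^((Rb-Ra)/400))
Rb - Ra = 300 - 800 = -500
(Rb-Ra)/400 = -500/400 = -1.25
10^-1.25 = 0.056234
Ea = 1/(1 + 0.056234) = 1/1.056234 = 0.9468

0.9468


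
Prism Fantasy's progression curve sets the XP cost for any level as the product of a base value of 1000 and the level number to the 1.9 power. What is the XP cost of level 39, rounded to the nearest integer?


XP = 1000 * level^1.9
Substitute level = 39:
XP = 1000 * 39^1.9
= 1000 * 1054.4421
= 1054442

1054442 XP


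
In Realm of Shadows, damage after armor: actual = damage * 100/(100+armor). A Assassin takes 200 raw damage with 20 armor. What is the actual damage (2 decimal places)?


actual = 200 * 100 / (100 + 20)
= 200 * 100 / 120
= 20000 / 120
= 166.67

166.67 damage


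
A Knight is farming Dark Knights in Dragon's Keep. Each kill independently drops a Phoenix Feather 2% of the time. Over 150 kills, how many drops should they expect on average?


Expected drops = kills * (drop_rate / 100)
= 150 * (2 / 100)
= 150 * 0.02
= 3.0

3.0 drops


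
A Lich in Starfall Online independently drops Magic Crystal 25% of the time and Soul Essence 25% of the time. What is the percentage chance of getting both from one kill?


For independent events, P(both) = P(A) * P(B)
= 25% * 25%
= 625 / 100 %
= 6.25%

6.25%


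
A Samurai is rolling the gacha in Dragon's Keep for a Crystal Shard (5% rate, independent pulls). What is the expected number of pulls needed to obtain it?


Expected pulls for a geometric distribution = 1/p = 100 / rate%
= 100 / 5
= 20.0

20.0 pulls


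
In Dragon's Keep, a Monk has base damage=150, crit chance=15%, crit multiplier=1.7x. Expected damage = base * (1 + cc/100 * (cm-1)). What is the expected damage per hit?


E[dmg] = base * (1 + crit_chance * (crit_mult - 1))
cc as decimal = 15/100 = 0.15
cm - 1 = 1.7 - 1 = 0.7
Bonus factor = 0.15 * 0.7 = 0.105
Total multiplier = 1 + 0.105 = 1.105
Expected damage = 150 * 1.105 = 165.75

165.75 damage


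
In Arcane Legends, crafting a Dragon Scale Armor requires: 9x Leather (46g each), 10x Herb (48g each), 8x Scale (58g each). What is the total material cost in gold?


Cost breakdown:
  Leather: 9 * 46 = 414
  Herb: 10 * 48 = 480
  Scale: 8 * 58 = 464
Total = 414 + 480 + 464 = 1358

1358 gold


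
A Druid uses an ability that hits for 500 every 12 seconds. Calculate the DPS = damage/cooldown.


DPS = damage / cooldown
= 500 / 12
= 41.67

41.67 DPS


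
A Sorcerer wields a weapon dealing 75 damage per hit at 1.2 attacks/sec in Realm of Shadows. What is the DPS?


DPS = damage * attack_speed
= 75 * 1.2
= 90.0

90.0 DPS


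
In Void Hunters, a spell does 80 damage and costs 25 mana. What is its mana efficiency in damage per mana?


Efficiency = damage / mana
= 80 / 25
= 3.20

3.20 dmg/mana


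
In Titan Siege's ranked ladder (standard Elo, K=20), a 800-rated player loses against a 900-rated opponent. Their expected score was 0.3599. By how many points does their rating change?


Elo update: delta = K * (S - Ea), where S = 0 (loses)
S - Ea = 0 - 0.3599 = -0.3599
Rating change = 20 * -0.3599
= -7.20

-7.20 rating points


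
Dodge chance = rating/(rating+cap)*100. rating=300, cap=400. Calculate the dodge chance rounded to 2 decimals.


dodge% = 300 / (300 + 400) * 100
= 300 / 700 * 100
= 0.428571 * 100
= 42.86%

42.86%


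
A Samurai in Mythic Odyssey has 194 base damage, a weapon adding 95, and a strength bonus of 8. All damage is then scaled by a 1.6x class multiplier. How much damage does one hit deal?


Sum base + weapon + str = 194 + 95 + 8 = 297
Multiply by 1.6:
297 * 1.6 = 475.2

475.2 damage


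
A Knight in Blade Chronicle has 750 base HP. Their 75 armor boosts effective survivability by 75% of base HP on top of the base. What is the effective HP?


EHP = 750 * (1 + 75/100)
= 750 * (1 + 0.75)
= 750 * 1.75
= 1312.5

1312.5 EHP


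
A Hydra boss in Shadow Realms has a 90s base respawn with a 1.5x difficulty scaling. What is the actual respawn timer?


Respawn time = base * multiplier
= 90 * 1.5
= 135.0 seconds

135.0 seconds


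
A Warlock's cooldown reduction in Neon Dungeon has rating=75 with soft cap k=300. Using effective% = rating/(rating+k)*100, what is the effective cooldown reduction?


effective% = rating / (rating + k) * 100
= 75 / (75 + 300) * 100
= 75 / 375 * 100
= 0.2 * 100
= 20.00%

20.00%


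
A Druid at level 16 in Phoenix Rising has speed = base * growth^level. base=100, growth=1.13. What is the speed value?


value = base * growth^level
= 100 * 1.13^16
= 100 * 7.067326
= 706.73

706.73 speed


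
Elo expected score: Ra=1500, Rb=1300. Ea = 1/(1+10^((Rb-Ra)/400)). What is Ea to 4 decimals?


Elo expected score: Ea = 1/(1 + 10^((Rb-Ra)/400))
Rb - Ra = 1300 - 1500 = -200
(Rb-Ra)/400 = -200/400 = -0.5
10^-0.5 = 0.316228
Ea = 1/(1 + 0.316228) = 1/1.316228 = 0.7597

0.7597


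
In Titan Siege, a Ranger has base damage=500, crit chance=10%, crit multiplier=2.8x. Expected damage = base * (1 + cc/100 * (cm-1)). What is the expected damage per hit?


E[dmg] = base * (1 + crit_chance * (crit_mult - 1))
cc as decimal = 10/100 = 0.1
cm - 1 = 2.8 - 1 = 1.8
Bonus factor = 0.1 * 1.8 = 0.18
Total multiplier = 1 + 0.18 = 1.18
Expected damage = 500 * 1.18 = 590.00

590.00 damage


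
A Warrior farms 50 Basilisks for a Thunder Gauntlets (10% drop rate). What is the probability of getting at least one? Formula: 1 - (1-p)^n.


P(at least one) = 1 - P(none) = 1 - (1-p)^n
p = 10/100 = 0.1
1 - p = 0.9
(1 - p)^50 = 0.9^50 = 0.005154
P(at least one) = 1 - 0.005154 = 0.9948

0.9948


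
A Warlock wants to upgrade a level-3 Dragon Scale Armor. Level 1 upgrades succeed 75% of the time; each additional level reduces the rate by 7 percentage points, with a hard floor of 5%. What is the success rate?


raw_rate = 75 - 7 * (3 - 1)
= 75 - 7 * 2
= 75 - 14
= 61
Apply floor: max(61, 5) = 61%

61%


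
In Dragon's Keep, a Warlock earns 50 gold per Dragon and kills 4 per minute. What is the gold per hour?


Gold per minute = 50 * 4 = 200
Gold per hour = 200 * 60 = 12000

12000 gold/hour


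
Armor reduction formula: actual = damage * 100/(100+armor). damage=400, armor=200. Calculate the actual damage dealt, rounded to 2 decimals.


actual = 400 * 100 / (100 + 200)
= 400 * 100 / 300
= 40000 / 300
= 133.33

133.33 damage


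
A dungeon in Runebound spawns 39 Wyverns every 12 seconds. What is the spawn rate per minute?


Spawns per minute = count * (60 / interval)
= 39 * (60 / 12)
= 39 * 5.0
= 195.0

195.0 per minute


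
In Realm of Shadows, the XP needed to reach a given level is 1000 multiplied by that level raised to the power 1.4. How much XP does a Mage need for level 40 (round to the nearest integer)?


XP = 1000 * level^1.4
Substitute level = 40:
XP = 1000 * 40^1.4
= 1000 * 174.9379
= 174938

174938 XP


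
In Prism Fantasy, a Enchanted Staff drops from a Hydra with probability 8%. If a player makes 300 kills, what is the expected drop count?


Expected drops = kills * (drop_rate / 100)
= 300 * (8 / 100)
= 300 * 0.08
= 24.0

24.0 drops


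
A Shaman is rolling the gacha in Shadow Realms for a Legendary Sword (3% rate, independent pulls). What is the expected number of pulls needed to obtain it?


Expected pulls for a geometric distribution = 1/p = 100 / rate%
= 100 / 3
= 33.33

33.33 pulls


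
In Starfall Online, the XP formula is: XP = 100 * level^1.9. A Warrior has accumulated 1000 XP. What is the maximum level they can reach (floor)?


XP = 100 * level^1.9, so level = (XP / 100)^(1/1.9)
= (1000 / 100)^(1/1.9)
= 10.0^0.5263
= 3.3598
Floor: level = 3

level 3


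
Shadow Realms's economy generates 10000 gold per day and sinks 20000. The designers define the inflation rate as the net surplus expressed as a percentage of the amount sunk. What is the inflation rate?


Net gold = 10000 - 20000 = -10000
Inflation rate = net / sunk * 100 = -10000 / 20000 * 100
= -0.5 * 100
= -50.00%

-50.00%


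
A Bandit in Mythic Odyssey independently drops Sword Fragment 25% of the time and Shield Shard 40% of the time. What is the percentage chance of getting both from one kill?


For independent events, P(both) = P(A) * P(B)
= 25% * 40%
= 1000 / 100 %
= 10.0%

10.0%


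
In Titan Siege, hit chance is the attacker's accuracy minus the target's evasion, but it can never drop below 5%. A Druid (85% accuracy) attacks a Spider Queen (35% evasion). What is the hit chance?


accuracy - evasion = 85 - 35 = 50
Apply floor: max(50, 5) = 50
Hit chance = 50%

50%


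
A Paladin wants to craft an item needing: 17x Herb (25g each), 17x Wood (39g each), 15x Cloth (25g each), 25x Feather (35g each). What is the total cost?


Cost breakdown:
  Herb: 17 * 25 = 425
  Wood: 17 * 39 = 663
  Cloth: 15 * 25 = 375
  Feather: 25 * 35 = 875
Total = 425 + 663 + 375 + 875 = 2338

2338 gold


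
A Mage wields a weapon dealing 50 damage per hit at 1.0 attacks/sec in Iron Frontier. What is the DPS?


DPS = damage * attack_speed
= 50 * 1.0
= 50.0

50.0 DPS


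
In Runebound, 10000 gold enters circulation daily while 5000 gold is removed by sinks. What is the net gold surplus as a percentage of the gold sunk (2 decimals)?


Net gold = 10000 - 5000 = 5000
Inflation rate = net / sunk * 100 = 5000 / 5000 * 100
= 1.0 * 100
= 100.00%

100.00%


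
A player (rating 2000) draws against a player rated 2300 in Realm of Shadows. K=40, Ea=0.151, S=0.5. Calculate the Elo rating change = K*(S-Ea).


Elo update: delta = K * (S - Ea), where S = 0.5 (draws)
S - Ea = 0.5 - 0.151 = 0.349
Rating change = 40 * 0.349
= 13.96

13.96 rating points


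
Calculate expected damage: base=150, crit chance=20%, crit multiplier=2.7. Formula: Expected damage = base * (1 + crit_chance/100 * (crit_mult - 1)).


E[dmg] = base * (1 + crit_chance * (crit_mult - 1))
cc as decimal = 20/100 = 0.2
cm - 1 = 2.7 - 1 = 1.7
Bonus factor = 0.2 * 1.7 = 0.34
Total multiplier = 1 + 0.34 = 1.34
Expected damage = 150 * 1.34 = 201.00

201.00 damage


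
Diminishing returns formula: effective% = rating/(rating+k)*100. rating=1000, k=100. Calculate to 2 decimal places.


effective% = rating / (rating + k) * 100
= 1000 / (1000 + 100) * 100
= 1000 / 1100 * 100
= 0.909091 * 100
= 90.91%

90.91%


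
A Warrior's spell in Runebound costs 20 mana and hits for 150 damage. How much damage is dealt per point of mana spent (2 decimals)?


Efficiency = damage / mana
= 150 / 20
= 7.50

7.50 dmg/mana


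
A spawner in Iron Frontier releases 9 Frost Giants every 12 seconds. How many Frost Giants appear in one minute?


Spawns per minute = count * (60 / interval)
= 9 * (60 / 12)
= 9 * 5.0
= 45.0

45.0 per minute


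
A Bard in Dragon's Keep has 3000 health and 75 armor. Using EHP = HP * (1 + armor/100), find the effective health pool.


EHP = 3000 * (1 + 75/100)
= 3000 * (1 + 0.75)
= 3000 * 1.75
= 5250.0

5250.0 EHP


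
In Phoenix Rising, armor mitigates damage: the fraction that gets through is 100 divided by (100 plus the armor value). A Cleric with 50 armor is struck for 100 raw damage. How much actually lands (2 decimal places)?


actual = 100 * 100 / (100 + 50)
= 100 * 100 / 150
= 10000 / 150
= 66.67

66.67 damage


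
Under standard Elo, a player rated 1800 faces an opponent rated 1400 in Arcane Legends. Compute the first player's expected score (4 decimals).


Elo expected score: Ea = 1/(1 + 10^((Rb-Ra)/400))
Rb - Ra = 1400 - 1800 = -400
(Rb-Ra)/400 = -400/400 = -1.0
10^-1.0 = 0.1
Ea = 1/(1 + 0.1) = 1/1.1 = 0.9091

0.9091


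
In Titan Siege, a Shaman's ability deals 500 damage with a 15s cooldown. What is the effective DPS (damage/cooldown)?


DPS = damage / cooldown
= 500 / 15
= 33.33

33.33 DPS


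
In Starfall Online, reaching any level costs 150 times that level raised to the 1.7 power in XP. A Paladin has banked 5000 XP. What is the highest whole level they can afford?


XP = 150 * level^1.7, so level = (XP / 150)^(1/1.7)
= (5000 / 150)^(1/1.7)
= 33.3333^0.5882
= 7.867
Floor: level = 7

level 7


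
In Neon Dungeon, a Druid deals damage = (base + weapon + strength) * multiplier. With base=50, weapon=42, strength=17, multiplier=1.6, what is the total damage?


Sum base + weapon + str = 50 + 42 + 17 = 109
Multiply by 1.6:
109 * 1.6 = 174.4

174.4 damage


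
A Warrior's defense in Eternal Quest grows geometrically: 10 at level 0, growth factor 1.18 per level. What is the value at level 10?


value = base * growth^level
= 10 * 1.18^10
= 10 * 5.233836
= 52.34

52.34 defense


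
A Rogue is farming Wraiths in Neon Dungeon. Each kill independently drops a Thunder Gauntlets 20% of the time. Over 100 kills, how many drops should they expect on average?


Expected drops = kills * (drop_rate / 100)
= 100 * (20 / 100)
= 100 * 0.2
= 20.0

20.0 drops


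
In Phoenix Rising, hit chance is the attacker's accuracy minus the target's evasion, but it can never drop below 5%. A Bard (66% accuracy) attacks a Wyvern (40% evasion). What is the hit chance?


accuracy - evasion = 66 - 40 = 26
Apply floor: max(26, 5) = 26
Hit chance = 26%

26%


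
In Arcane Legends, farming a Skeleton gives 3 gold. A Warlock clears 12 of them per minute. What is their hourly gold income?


Gold per minute = 3 * 12 = 36
Gold per hour = 36 * 60 = 2160

2160 gold/hour


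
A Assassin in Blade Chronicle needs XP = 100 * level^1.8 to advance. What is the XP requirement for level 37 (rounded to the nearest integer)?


XP = 100 * level^1.8
Substitute level = 37:
XP = 100 * 37^1.8
= 100 * 664.9104
= 66491

66491 XP


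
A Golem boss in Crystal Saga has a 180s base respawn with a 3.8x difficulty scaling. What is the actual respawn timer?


Respawn time = base * multiplier
= 180 * 3.8
= 684.0 seconds

684.0 seconds


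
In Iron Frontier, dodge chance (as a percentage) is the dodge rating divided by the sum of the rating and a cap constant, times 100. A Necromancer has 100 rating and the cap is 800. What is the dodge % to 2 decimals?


dodge% = 100 / (100 + 800) * 100
= 100 / 900 * 100
= 0.111111 * 100
= 11.11%

11.11%


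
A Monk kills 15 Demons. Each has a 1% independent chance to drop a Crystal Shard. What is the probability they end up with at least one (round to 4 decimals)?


P(at least one) = 1 - P(none) = 1 - (1-p)^n
p = 1/100 = 0.01
1 - p = 0.99
(1 - p)^15 = 0.99^15 = 0.860058
P(at least one) = 1 - 0.860058 = 0.1399

0.1399


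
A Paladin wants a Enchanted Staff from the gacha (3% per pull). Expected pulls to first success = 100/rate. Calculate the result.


Expected pulls for a geometric distribution = 1/p = 100 / rate%
= 100 / 3
= 33.33

33.33 pulls


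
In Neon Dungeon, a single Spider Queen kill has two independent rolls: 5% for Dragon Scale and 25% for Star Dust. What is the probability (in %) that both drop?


For independent events, P(both) = P(A) * P(B)
= 5% * 25%
= 125 / 100 %
= 1.25%

1.25%


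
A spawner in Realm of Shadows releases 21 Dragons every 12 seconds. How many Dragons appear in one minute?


Spawns per minute = count * (60 / interval)
= 21 * (60 / 12)
= 21 * 5.0
= 105.0

105.0 per minute


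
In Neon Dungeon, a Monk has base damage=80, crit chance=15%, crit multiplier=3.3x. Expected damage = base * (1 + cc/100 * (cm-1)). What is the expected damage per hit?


E[dmg] = base * (1 + crit_chance * (crit_mult - 1))
cc as decimal = 15/100 = 0.15
cm - 1 = 3.3 - 1 = 2.3
Bonus factor = 0.15 * 2.3 = 0.345
Total multiplier = 1 + 0.345 = 1.345
Expected damage = 80 * 1.345 = 107.60

107.60 damage


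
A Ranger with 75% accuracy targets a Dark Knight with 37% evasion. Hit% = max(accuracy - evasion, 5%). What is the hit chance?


accuracy - evasion = 75 - 37 = 38
Apply floor: max(38, 5) = 38
Hit chance = 38%

38%


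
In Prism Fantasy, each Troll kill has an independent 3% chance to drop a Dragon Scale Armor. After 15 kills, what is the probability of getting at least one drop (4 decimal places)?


P(at least one) = 1 - P(none) = 1 - (1-p)^n
p = 3/100 = 0.03
1 - p = 0.97
(1 - p)^15 = 0.97^15 = 0.633251
P(at least one) = 1 - 0.633251 = 0.3667

0.3667


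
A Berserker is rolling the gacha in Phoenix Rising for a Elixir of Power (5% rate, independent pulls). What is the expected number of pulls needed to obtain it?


Expected pulls for a geometric distribution = 1/p = 100 / rate%
= 100 / 5
= 20.0

20.0 pulls


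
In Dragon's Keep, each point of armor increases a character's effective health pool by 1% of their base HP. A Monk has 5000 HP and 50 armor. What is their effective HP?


EHP = 5000 * (1 + 50/100)
= 5000 * (1 + 0.5)
= 5000 * 1.5
= 7500.0

7500.0 EHP


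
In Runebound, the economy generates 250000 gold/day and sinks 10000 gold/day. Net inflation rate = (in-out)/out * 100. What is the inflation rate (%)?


Net gold = 250000 - 10000 = 240000
Inflation rate = net / sunk * 100 = 240000 / 10000 * 100
= 24.0 * 100
= 2400.00%

2400.00%


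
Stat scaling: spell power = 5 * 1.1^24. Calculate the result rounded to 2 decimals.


value = base * growth^level
= 5 * 1.1^24
= 5 * 9.849733
= 49.25

49.25 spell power


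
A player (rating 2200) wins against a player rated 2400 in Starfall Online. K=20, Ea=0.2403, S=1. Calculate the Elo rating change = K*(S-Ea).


Elo update: delta = K * (S - Ea), where S = 1 (wins)
S - Ea = 1 - 0.2403 = 0.7597
Rating change = 20 * 0.7597
= 15.19

15.19 rating points


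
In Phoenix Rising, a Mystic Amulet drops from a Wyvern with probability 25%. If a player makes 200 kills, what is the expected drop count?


Expected drops = kills * (drop_rate / 100)
= 200 * (25 / 100)
= 200 * 0.25
= 50.0

50.0 drops


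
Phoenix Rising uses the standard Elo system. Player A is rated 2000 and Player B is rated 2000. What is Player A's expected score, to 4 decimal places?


Elo expected score: Ea = 1/(1 + 10^((Rb-Ra)/400))
Rb - Ra = 2000 - 2000 = 0
(Rb-Ra)/400 = 0/400 = 0.0
10^0.0 = 1.0
Ea = 1/(1 + 1.0) = 1/2.0 = 0.5000

0.5000


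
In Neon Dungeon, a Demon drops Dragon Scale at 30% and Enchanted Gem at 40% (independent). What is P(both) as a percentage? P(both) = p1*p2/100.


For independent events, P(both) = P(A) * P(B)
= 30% * 40%
= 1200 / 100 %
= 12.0%

12.0%


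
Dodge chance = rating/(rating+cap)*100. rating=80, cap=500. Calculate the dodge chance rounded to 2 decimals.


dodge% = 80 / (80 + 500) * 100
= 80 / 580 * 100
= 0.137931 * 100
= 13.79%

13.79%


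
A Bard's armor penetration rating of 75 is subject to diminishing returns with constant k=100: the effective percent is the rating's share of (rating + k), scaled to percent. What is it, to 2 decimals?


effective% = rating / (rating + k) * 100
= 75 / (75 + 100) * 100
= 75 / 175 * 100
= 0.428571 * 100
= 42.86%

42.86%


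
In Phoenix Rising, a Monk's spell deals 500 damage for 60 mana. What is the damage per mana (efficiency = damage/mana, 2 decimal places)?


Efficiency = damage / mana
= 500 / 60
= 8.33

8.33 dmg/mana


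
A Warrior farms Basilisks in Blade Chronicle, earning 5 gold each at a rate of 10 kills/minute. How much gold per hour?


Gold per minute = 5 * 10 = 50
Gold per hour = 50 * 60 = 3000

3000 gold/hour


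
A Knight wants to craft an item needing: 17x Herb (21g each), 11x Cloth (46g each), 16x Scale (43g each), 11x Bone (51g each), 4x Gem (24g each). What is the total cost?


Cost breakdown:
  Herb: 17 * 21 = 357
  Cloth: 11 * 46 = 506
  Scale: 16 * 43 = 688
  Bone: 11 * 51 = 561
  Gem: 4 * 24 = 96
Total = 357 + 506 + 688 + 561 + 96 = 2208

2208 gold


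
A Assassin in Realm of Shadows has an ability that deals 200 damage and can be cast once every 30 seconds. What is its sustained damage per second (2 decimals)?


DPS = damage / cooldown
= 200 / 30
= 6.67

6.67 DPS


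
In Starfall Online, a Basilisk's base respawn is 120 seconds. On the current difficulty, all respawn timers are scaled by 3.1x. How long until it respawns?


Respawn time = base * multiplier
= 120 * 3.1
= 372.0 seconds

372.0 seconds


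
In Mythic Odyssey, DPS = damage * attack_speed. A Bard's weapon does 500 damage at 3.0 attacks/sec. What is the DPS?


DPS = damage * attack_speed
= 500 * 3.0
= 1500.0

1500.0 DPS


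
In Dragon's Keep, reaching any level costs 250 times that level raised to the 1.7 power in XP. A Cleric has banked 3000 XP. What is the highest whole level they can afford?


XP = 250 * level^1.7, so level = (XP / 250)^(1/1.7)
= (3000 / 250)^(1/1.7)
= 12.0^0.5882
= 4.3133
Floor: level = 4

level 4


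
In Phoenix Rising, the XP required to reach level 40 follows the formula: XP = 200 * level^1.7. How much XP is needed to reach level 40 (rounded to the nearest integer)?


XP = 200 * level^1.7
Substitute level = 40:
XP = 200 * 40^1.7
= 200 * 529.0564
= 105811

105811 XP


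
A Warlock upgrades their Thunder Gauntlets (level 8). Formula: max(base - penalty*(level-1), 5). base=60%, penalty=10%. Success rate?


raw_rate = 60 - 10 * (8 - 1)
= 60 - 10 * 7
= 60 - 70
= -10
Apply floor: max(-10, 5) = 5%

5%


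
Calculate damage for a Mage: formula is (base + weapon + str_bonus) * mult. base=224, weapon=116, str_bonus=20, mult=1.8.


Sum base + weapon + str = 224 + 116 + 20 = 360
Multiply by 1.8:
360 * 1.8 = 648.0

648.0 damage


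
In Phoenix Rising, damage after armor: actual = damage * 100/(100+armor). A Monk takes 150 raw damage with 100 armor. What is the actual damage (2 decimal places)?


actual = 150 * 100 / (100 + 100)
= 150 * 100 / 200
= 15000 / 200
= 75.00

75.00 damage


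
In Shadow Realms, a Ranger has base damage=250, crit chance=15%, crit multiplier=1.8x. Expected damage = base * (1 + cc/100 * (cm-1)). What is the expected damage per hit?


E[dmg] = base * (1 + crit_chance * (crit_mult - 1))
cc as decimal = 15/100 = 0.15
cm - 1 = 1.8 - 1 = 0.8
Bonus factor = 0.15 * 0.8 = 0.12
Total multiplier = 1 + 0.12 = 1.12
Expected damage = 250 * 1.12 = 280.00

280.00 damage


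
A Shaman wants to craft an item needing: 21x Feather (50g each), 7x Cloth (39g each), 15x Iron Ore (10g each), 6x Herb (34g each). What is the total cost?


Cost breakdown:
  Feather: 21 * 50 = 1050
  Cloth: 7 * 39 = 273
  Iron Ore: 15 * 10 = 150
  Herb: 6 * 34 = 204
Total = 1050 + 273 + 150 + 204 = 1677

1677 gold


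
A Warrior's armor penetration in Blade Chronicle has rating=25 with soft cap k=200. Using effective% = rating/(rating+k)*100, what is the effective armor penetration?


effective% = rating / (rating + k) * 100
= 25 / (25 + 200) * 100
= 25 / 225 * 100
= 0.111111 * 100
= 11.11%

11.11%


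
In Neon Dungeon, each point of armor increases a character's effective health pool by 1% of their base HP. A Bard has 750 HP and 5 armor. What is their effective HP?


EHP = 750 * (1 + 5/100)
= 750 * (1 + 0.05)
= 750 * 1.05
= 787.5

787.5 EHP


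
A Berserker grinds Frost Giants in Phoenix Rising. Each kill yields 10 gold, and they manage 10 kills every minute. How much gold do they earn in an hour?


Gold per minute = 10 * 10 = 100
Gold per hour = 100 * 60 = 6000

6000 gold/hour


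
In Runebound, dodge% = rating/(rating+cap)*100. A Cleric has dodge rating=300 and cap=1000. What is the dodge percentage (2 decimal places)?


dodge% = 300 / (300 + 1000) * 100
= 300 / 1300 * 100
= 0.230769 * 100
= 23.08%

23.08%


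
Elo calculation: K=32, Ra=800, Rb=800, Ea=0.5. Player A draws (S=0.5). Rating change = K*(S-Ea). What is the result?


Elo update: delta = K * (S - Ea), where S = 0.5 (draws)
S - Ea = 0.5 - 0.5 = 0.0
Rating change = 32 * 0.0
= 0.00

0.00 rating points


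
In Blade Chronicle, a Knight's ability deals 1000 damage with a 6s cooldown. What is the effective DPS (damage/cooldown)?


DPS = damage / cooldown
= 1000 / 6
= 166.67

166.67 DPS


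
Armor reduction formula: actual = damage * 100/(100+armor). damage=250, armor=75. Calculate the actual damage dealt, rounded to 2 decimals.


actual = 250 * 100 / (100 + 75)
= 250 * 100 / 175
= 25000 / 175
= 142.86

142.86 damage


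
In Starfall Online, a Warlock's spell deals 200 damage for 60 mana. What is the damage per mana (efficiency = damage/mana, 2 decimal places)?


Efficiency = damage / mana
= 200 / 60
= 3.33

3.33 dmg/mana


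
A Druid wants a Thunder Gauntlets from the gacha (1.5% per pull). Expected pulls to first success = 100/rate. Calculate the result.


Expected pulls for a geometric distribution = 1/p = 100 / rate%
= 100 / 1.5
= 66.67

66.67 pulls


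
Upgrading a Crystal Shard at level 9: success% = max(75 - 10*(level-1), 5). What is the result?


raw_rate = 75 - 10 * (9 - 1)
= 75 - 10 * 8
= 75 - 80
= -5
Apply floor: max(-5, 5) = 5%

5%


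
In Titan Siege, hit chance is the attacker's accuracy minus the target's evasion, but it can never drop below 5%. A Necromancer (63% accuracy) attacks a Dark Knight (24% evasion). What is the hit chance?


accuracy - evasion = 63 - 24 = 39
Apply floor: max(39, 5) = 39
Hit chance = 39%

39%


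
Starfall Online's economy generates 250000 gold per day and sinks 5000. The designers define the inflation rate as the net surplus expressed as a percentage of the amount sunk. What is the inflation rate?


Net gold = 250000 - 5000 = 245000
Inflation rate = net / sunk * 100 = 245000 / 5000 * 100
= 49.0 * 100
= 4900.00%

4900.00%


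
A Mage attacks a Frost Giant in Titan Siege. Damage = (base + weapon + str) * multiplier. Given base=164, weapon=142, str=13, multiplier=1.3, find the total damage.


Sum base + weapon + str = 164 + 142 + 13 = 319
Multiply by 1.3:
319 * 1.3 = 414.7

414.7 damage


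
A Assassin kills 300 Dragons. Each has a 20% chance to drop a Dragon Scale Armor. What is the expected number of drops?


Expected drops = kills * (drop_rate / 100)
= 300 * (20 / 100)
= 300 * 0.2
= 60.0

60.0 drops


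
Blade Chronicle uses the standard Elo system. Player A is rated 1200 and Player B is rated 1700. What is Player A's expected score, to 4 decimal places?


Elo expected score: Ea = 1/(1 + 10^((Rb-Ra)/400))
Rb - Ra = 1700 - 1200 = 500
(Rb-Ra)/400 = 500/400 = 1.25
10^1.25 = 17.782794
Ea = 1/(1 + 17.782794) = 1/18.782794 = 0.0532

0.0532


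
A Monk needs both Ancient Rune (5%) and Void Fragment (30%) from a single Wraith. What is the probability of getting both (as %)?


For independent events, P(both) = P(A) * P(B)
= 5% * 30%
= 150 / 100 %
= 1.5%

1.5%


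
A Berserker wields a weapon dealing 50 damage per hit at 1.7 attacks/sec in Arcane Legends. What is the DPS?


DPS = damage * attack_speed
= 50 * 1.7
= 85.0

85.0 DPS


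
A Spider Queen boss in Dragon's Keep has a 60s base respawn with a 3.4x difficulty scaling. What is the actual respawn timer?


Respawn time = base * multiplier
= 60 * 3.4
= 204.0 seconds

204.0 seconds


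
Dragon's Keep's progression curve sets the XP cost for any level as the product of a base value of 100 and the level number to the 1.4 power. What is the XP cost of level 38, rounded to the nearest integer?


XP = 100 * level^1.4
Substitute level = 38:
XP = 100 * 38^1.4
= 100 * 162.816
= 16282

16282 XP


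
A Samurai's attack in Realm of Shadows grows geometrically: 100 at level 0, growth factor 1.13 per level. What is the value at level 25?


value = base * growth^level
= 100 * 1.13^25
= 100 * 21.230542
= 2123.05

2123.05 attack


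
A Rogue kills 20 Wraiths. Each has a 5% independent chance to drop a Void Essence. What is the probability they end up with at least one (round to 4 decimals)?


P(at least one) = 1 - P(none) = 1 - (1-p)^n
p = 5/100 = 0.05
1 - p = 0.95
(1 - p)^20 = 0.95^20 = 0.358486
P(at least one) = 1 - 0.358486 = 0.6415

0.6415


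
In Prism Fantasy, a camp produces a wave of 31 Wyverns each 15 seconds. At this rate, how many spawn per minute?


Spawns per minute = count * (60 / interval)
= 31 * (60 / 15)
= 31 * 4.0
= 124.0

124.0 per minute
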